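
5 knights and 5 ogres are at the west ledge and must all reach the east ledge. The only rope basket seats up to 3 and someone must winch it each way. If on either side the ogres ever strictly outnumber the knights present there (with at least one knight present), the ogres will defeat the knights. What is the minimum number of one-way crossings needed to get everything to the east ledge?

Counting alone: each trip to the east ledge takes at most 3 across and each return brings at least 1 back, so after t trips out (and t−1 returns) at most 3t − (t−1) of the 10 are across; that first reaches 10 at t = 5, so at least 9 crossings are needed.
The safety rule pushes this higher. Following every safe sequence of crossings, the most of the 10 that can be at the east ledge as the rope basket arrives there on crossing 9 is 9 — never all 10.
So no plan with fewer than 11 crossings exists, and this one achieves 11:
1. 2 ogres → the east ledge.  (the west ledge: 5K 3O; the east ledge: 0K 2O)
2. 1 ogre ← the west ledge.  (the west ledge: 5K 4O; the east ledge: 0K 1O)
3. 3 ogres → the east ledge.  (the west ledge: 5K 1O; the east ledge: 0K 4O)
4. 1 ogre ← the west ledge.  (the west ledge: 5K 2O; the east ledge: 0K 3O)
5. 3 knights → the east ledge.  (the west ledge: 2K 2O; the east ledge: 3K 3O)
6. 1 knight and 1 ogre ← the west ledge.  (the west ledge: 3K 3O; the east ledge: 2K 2O)
7. 3 knights → the east ledge.  (the west ledge: 0K 3O; the east ledge: 5K 2O)
8. 1 ogre ← the west ledge.  (the west ledge: 0K 4O; the east ledge: 5K 1O)
9. 2 ogres → the east ledge.  (the west ledge: 0K 2O; the east ledge: 5K 3O)
10. 1 ogre ← the west ledge.  (the west ledge: 0K 3O; the east ledge: 5K 2O)
11. 3 ogres → the east ledge.  (the west ledge: 0K 0O; the east ledge: 5K 5O)

11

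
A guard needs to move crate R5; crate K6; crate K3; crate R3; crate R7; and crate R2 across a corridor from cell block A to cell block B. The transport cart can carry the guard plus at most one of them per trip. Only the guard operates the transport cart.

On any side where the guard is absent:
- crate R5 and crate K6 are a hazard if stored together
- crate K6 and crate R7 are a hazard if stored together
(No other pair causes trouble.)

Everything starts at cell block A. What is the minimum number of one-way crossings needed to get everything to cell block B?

13

Counting alone: the guard can take at most 1 across per trip to cell block B, so moving all 6 needs at least 6 loaded trips out, with a return between consecutive ones — at least 11 crossings.
The safety rule pushes this higher. Following every safe sequence of crossings, the most of the 6 that can be at cell block B as the transport cart arrives there on crossing 11 is 5 — never all 6.
So no plan with fewer than 13 crossings exists, and this one achieves 13:
1. Guard goes to cell block B with crate K6.
2. Guard goes back to cell block A alone.
3. Guard goes to cell block B with crate R5.
4. Guard goes back to cell block A with crate K6.
5. Guard goes to cell block B with crate R7.
6. Guard goes back to cell block A alone.
7. Guard goes to cell block B with crate K3.
8. Guard goes back to cell block A alone.
9. Guard goes to cell block B with crate R3.
10. Guard goes back to cell block A alone.
11. Guard goes to cell block B with crate R2.
12. Guard goes back to cell block A alone.
13. Guard goes to cell block B with crate K6.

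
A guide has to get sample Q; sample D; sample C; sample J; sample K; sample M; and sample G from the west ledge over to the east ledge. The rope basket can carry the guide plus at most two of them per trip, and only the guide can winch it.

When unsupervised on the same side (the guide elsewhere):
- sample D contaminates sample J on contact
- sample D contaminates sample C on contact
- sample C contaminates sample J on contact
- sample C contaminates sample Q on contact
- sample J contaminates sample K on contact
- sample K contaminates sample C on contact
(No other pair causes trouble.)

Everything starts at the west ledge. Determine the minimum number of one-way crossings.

Counting alone: the guide can take at most 2 across per trip to the east ledge, so moving all 7 needs at least 4 loaded trips out, with a return between consecutive ones — at least 7 crossings.
The safety rule pushes this higher. Following every safe sequence of crossings, the most of the 7 that can be at the east ledge as the rope basket arrives there on crossings 7, 9 is 5, 6 respectively — never all 7.
So no plan with fewer than 11 crossings exists, and this one achieves 11:
1. Guide goes to the east ledge with sample C and sample J.
2. Guide goes back to the west ledge with sample C.
3. Guide goes to the east ledge with sample C and sample Q.
4. Guide goes back to the west ledge with sample C.
5. Guide goes to the east ledge with sample D and sample K.
6. Guide goes back to the west ledge with sample J.
7. Guide goes to the east ledge with sample C and sample M.
8. Guide goes back to the west ledge with sample C.
9. Guide goes to the east ledge with sample C and sample G.
10. Guide goes back to the west ledge with sample C.
11. Guide goes to the east ledge with sample C and sample J.

11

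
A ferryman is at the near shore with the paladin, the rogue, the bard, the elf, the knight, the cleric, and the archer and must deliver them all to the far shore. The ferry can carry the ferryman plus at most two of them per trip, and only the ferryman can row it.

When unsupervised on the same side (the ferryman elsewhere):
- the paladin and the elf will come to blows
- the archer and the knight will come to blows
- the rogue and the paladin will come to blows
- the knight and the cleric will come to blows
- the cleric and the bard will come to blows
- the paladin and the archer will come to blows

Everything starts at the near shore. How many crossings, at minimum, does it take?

impossible

Whatever the first load, the items left behind include a forbidden pair without the ferryman. No opening move is safe, so no plan exists.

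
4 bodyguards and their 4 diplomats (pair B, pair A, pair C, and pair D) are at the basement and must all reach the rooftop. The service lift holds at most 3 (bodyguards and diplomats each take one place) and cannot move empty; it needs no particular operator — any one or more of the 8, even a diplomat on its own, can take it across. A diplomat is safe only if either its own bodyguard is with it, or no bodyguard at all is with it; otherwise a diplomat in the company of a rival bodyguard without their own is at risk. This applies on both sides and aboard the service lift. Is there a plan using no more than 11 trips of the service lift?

Yes

Yes — this plan uses 9 crossings (≤ 11):
1. bodyguard B and diplomat B cross → the rooftop.
2. bodyguard B crosses ← the basement.
3. bodyguard A, bodyguard B, and diplomat A cross → the rooftop.
4. bodyguard B and diplomat B cross ← the basement.
5. bodyguard B, bodyguard C, and bodyguard D cross → the rooftop.
6. diplomat A crosses ← the basement.
7. diplomat A and diplomat B cross → the rooftop.
8. diplomat B crosses ← the basement.
9. diplomat B, diplomat C, and diplomat D cross → the rooftop.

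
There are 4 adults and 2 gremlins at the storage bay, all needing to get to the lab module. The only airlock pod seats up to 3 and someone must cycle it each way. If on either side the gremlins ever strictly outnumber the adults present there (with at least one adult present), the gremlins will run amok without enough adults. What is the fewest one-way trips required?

5

Counting alone: each trip to the lab module takes at most 3 across and each return brings at least 1 back, so after t trips out (and t−1 returns) at most 3t − (t−1) of the 6 are across; that first reaches 6 at t = 3, so at least 5 crossings are needed.
The plan below uses exactly 5 crossings, so it is optimal:
1. 2 gremlins → the lab module.  (the storage bay: 4A 0G; the lab module: 0A 2G)
2. 1 gremlin ← the storage bay.  (the storage bay: 4A 1G; the lab module: 0A 1G)
3. 2 adults and 1 gremlin → the lab module.  (the storage bay: 2A 0G; the lab module: 2A 2G)
4. 1 gremlin ← the storage bay.  (the storage bay: 2A 1G; the lab module: 2A 1G)
5. 2 adults and 1 gremlin → the lab module.  (the storage bay: 0A 0G; the lab module: 4A 2G)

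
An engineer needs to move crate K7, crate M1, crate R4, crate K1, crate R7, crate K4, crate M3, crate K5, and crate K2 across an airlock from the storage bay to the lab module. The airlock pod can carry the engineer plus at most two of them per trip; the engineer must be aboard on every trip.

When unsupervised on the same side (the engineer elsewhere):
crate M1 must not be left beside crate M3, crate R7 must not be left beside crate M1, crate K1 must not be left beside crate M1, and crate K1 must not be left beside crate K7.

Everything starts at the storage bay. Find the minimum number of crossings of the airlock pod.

Counting alone: the engineer can take at most 2 across per trip to the lab module, so moving all 9 needs at least 5 loaded trips out, with a return between consecutive ones — at least 9 crossings.
The plan below uses exactly 9 crossings, so it is optimal:
1. Engineer goes to the lab module with crate K7 and crate M1.  [the storage bay: crate K1, crate K2, crate K4, crate K5, crate M3, crate R4, crate R7 | the lab module: crate K7, crate M1]
2. Engineer goes back to the storage bay alone.  [the storage bay: crate K1, crate K2, crate K4, crate K5, crate M3, crate R4, crate R7 | the lab module: crate K7, crate M1]
3. Engineer goes to the lab module with crate K4 and crate R4.  [the storage bay: crate K1, crate K2, crate K5, crate M3, crate R7 | the lab module: crate K4, crate K7, crate M1, crate R4]
4. Engineer goes back to the storage bay alone.  [the storage bay: crate K1, crate K2, crate K5, crate M3, crate R7 | the lab module: crate K4, crate K7, crate M1, crate R4]
5. Engineer goes to the lab module with crate K2 and crate K5.  [the storage bay: crate K1, crate M3, crate R7 | the lab module: crate K2, crate K4, crate K5, crate K7, crate M1, crate R4]
6. Engineer goes back to the storage bay alone.  [the storage bay: crate K1, crate M3, crate R7 | the lab module: crate K2, crate K4, crate K5, crate K7, crate M1, crate R4]
7. Engineer goes to the lab module with crate M3 and crate R7.  [the storage bay: crate K1 | the lab module: crate K2, crate K4, crate K5, crate K7, crate M1, crate M3, crate R4, crate R7]
8. Engineer goes back to the storage bay with crate M1.  [the storage bay: crate K1, crate M1 | the lab module: crate K2, crate K4, crate K5, crate K7, crate M3, crate R4, crate R7]
9. Engineer goes to the lab module with crate K1 and crate M1.  [the storage bay: — | the lab module: crate K1, crate K2, crate K4, crate K5, crate K7, crate M1, crate M3, crate R4, crate R7]

9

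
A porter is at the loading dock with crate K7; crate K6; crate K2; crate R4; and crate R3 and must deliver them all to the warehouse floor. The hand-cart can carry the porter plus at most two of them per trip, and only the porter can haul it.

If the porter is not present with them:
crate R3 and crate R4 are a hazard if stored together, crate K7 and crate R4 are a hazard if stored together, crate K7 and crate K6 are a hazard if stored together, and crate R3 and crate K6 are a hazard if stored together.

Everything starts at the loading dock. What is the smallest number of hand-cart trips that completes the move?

5

Counting alone: the porter can take at most 2 across per trip to the warehouse floor, so moving all 5 needs at least 3 loaded trips out, with a return between consecutive ones — at least 5 crossings.
The plan below uses exactly 5 crossings, so it is optimal:
1. Porter goes to the warehouse floor with crate K7 and crate R3.  [the loading dock: crate K2, crate K6, crate R4 | the warehouse floor: crate K7, crate R3]
2. Porter goes back to the loading dock alone.  [the loading dock: crate K2, crate K6, crate R4 | the warehouse floor: crate K7, crate R3]
3. Porter goes to the warehouse floor with crate K2.  [the loading dock: crate K6, crate R4 | the warehouse floor: crate K2, crate K7, crate R3]
4. Porter goes back to the loading dock alone.  [the loading dock: crate K6, crate R4 | the warehouse floor: crate K2, crate K7, crate R3]
5. Porter goes to the warehouse floor with crate K6 and crate R4.  [the loading dock: — | the warehouse floor: crate K2, crate K6, crate K7, crate R3, crate R4]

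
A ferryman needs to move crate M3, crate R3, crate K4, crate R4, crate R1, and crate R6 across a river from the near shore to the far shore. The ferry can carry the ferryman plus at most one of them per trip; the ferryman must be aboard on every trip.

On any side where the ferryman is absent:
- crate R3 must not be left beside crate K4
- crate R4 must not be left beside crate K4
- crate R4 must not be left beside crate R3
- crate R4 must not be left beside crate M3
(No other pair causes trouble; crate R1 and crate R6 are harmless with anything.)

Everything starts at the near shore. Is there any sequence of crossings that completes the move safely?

Whatever the first load, the items left behind include a forbidden pair without the ferryman. No opening move is safe, so no plan exists.

No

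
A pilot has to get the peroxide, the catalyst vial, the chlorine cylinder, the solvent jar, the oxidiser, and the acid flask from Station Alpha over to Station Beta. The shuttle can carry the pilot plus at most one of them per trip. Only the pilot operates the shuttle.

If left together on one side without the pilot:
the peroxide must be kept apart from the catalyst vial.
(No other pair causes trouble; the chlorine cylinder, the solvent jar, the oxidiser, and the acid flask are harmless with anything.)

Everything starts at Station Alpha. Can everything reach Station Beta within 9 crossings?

No

Counting alone: the pilot can take at most 1 across per trip to Station Beta, so moving all 6 needs at least 6 loaded trips out, with a return between consecutive ones — at least 11 crossings.
Since 9 < 11, 9 crossings cannot be enough. (The shortest complete plan in fact takes 11:)
1. Pilot goes to Station Beta with the peroxide.  [Station Alpha: the acid flask, the catalyst vial, the chlorine cylinder, the oxidiser, the solvent jar | Station Beta: the peroxide]
2. Pilot goes back to Station Alpha alone.  [Station Alpha: the acid flask, the catalyst vial, the chlorine cylinder, the oxidiser, the solvent jar | Station Beta: the peroxide]
3. Pilot goes to Station Beta with the chlorine cylinder.  [Station Alpha: the acid flask, the catalyst vial, the oxidiser, the solvent jar | Station Beta: the chlorine cylinder, the peroxide]
4. Pilot goes back to Station Alpha alone.  [Station Alpha: the acid flask, the catalyst vial, the oxidiser, the solvent jar | Station Beta: the chlorine cylinder, the peroxide]
5. Pilot goes to Station Beta with the solvent jar.  [Station Alpha: the acid flask, the catalyst vial, the oxidiser | Station Beta: the chlorine cylinder, the peroxide, the solvent jar]
6. Pilot goes back to Station Alpha alone.  [Station Alpha: the acid flask, the catalyst vial, the oxidiser | Station Beta: the chlorine cylinder, the peroxide, the solvent jar]
7. Pilot goes to Station Beta with the oxidiser.  [Station Alpha: the acid flask, the catalyst vial | Station Beta: the chlorine cylinder, the oxidiser, the peroxide, the solvent jar]
8. Pilot goes back to Station Alpha alone.  [Station Alpha: the acid flask, the catalyst vial | Station Beta: the chlorine cylinder, the oxidiser, the peroxide, the solvent jar]
9. Pilot goes to Station Beta with the acid flask.  [Station Alpha: the catalyst vial | Station Beta: the acid flask, the chlorine cylinder, the oxidiser, the peroxide, the solvent jar]
10. Pilot goes back to Station Alpha alone.  [Station Alpha: the catalyst vial | Station Beta: the acid flask, the chlorine cylinder, the oxidiser, the peroxide, the solvent jar]
11. Pilot goes to Station Beta with the catalyst vial.  [Station Alpha: — | Station Beta: the acid flask, the catalyst vial, the chlorine cylinder, the oxidiser, the peroxide, the solvent jar]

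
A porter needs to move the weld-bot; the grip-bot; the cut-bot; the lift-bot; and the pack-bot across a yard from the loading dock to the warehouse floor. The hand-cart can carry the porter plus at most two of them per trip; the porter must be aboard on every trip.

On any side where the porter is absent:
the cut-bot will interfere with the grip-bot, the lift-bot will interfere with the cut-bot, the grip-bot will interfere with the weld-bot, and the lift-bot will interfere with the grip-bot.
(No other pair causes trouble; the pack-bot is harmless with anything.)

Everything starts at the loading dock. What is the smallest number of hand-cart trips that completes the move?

Counting alone: the porter can take at most 2 across per trip to the warehouse floor, so moving all 5 needs at least 3 loaded trips out, with a return between consecutive ones — at least 5 crossings.
The safety rule pushes this higher. Following every safe sequence of crossings, the most of the 5 that can be at the warehouse floor as the hand-cart arrives there on crossing 5 is 4 — never all 5.
So no plan with fewer than 7 crossings exists, and this one achieves 7:
1. Porter goes to the warehouse floor with the cut-bot and the grip-bot.  [the loading dock: the lift-bot, the pack-bot, the weld-bot | the warehouse floor: the cut-bot, the grip-bot]
2. Porter goes back to the loading dock with the grip-bot.  [the loading dock: the grip-bot, the lift-bot, the pack-bot, the weld-bot | the warehouse floor: the cut-bot]
3. Porter goes to the warehouse floor with the grip-bot and the weld-bot.  [the loading dock: the lift-bot, the pack-bot | the warehouse floor: the cut-bot, the grip-bot, the weld-bot]
4. Porter goes back to the loading dock with the grip-bot.  [the loading dock: the grip-bot, the lift-bot, the pack-bot | the warehouse floor: the cut-bot, the weld-bot]
5. Porter goes to the warehouse floor with the grip-bot and the pack-bot.  [the loading dock: the lift-bot | the warehouse floor: the cut-bot, the grip-bot, the pack-bot, the weld-bot]
6. Porter goes back to the loading dock with the grip-bot.  [the loading dock: the grip-bot, the lift-bot | the warehouse floor: the cut-bot, the pack-bot, the weld-bot]
7. Porter goes to the warehouse floor with the grip-bot and the lift-bot.  [the loading dock: — | the warehouse floor: the cut-bot, the grip-bot, the lift-bot, the pack-bot, the weld-bot]

7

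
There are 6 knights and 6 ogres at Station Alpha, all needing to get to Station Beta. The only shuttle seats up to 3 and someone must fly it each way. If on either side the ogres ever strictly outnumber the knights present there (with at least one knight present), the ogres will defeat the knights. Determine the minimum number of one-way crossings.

Following every safe sequence of crossings from the start, the most of the 12 that can be at Station Beta as the shuttle arrives there on crossings 1, 3, 5 is 3, 5, 6 respectively; the best ever achieved is 6 of 12.
From crossing 7 on, no configuration arises that was not already reachable earlier: only 17 distinct safe configurations (who is on which side, and where the shuttle is) can ever be reached, none of them has everyone across, and every continuation just revisits them. They are: 0 knights + 0 ogres across (shuttle back at the start); 0 knights + 1 ogre across (shuttle there); 0 knights + 1 ogre across (shuttle back at the start); 0 knights + 2 ogres across (shuttle there); 0 knights + 2 ogres across (shuttle back at the start); 0 knights + 3 ogres across (shuttle there); 0 knights + 3 ogres across (shuttle back at the start); 0 knights + 4 ogres across (shuttle there); 0 knights + 4 ogres across (shuttle back at the start); 0 knights + 5 ogres across (shuttle there); 0 knights + 5 ogres across (shuttle back at the start); 0 knights + 6 ogres across (shuttle there); 1 knight + 1 ogre across (shuttle there); 1 knight + 1 ogre across (shuttle back at the start); 2 knights + 2 ogres across (shuttle there); 2 knights + 2 ogres across (shuttle back at the start); 3 knights + 3 ogres across (shuttle there). So no valid plan exists.

impossible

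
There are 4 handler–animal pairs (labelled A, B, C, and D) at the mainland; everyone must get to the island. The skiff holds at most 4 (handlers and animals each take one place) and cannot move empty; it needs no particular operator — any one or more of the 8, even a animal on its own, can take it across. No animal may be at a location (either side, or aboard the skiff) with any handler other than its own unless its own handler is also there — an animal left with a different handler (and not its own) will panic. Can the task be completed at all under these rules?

1. animal A and handler A cross → the island.
2. handler A crosses ← the mainland.
3. handler A, handler B, handler C, and handler D cross → the island.
4. animal A crosses ← the mainland.
5. animal A, animal B, animal C, and animal D cross → the island.

Yes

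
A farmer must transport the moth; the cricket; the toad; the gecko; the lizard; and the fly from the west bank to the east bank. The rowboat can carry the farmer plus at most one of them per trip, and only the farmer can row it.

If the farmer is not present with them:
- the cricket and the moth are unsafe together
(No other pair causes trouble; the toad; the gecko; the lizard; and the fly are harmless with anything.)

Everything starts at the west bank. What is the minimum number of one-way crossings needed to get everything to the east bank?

Counting alone: the farmer can take at most 1 across per trip to the east bank, so moving all 6 needs at least 6 loaded trips out, with a return between consecutive ones — at least 11 crossings.
The plan below uses exactly 11 crossings, so it is optimal:
1. Farmer goes to the east bank with the moth.
2. Farmer goes back to the west bank alone.
3. Farmer goes to the east bank with the toad.
4. Farmer goes back to the west bank alone.
5. Farmer goes to the east bank with the gecko.
6. Farmer goes back to the west bank alone.
7. Farmer goes to the east bank with the lizard.
8. Farmer goes back to the west bank alone.
9. Farmer goes to the east bank with the fly.
10. Farmer goes back to the west bank alone.
11. Farmer goes to the east bank with the cricket.

11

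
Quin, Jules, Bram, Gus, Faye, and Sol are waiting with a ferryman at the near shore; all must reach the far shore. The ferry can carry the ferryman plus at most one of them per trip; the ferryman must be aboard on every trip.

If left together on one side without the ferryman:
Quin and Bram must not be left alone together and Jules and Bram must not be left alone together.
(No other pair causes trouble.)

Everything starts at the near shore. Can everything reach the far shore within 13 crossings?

Yes — this plan uses 13 crossings (≤ 13):
1. Ferryman goes to the far shore with Bram.
2. Ferryman goes back to the near shore alone.
3. Ferryman goes to the far shore with Quin.
4. Ferryman goes back to the near shore with Bram.
5. Ferryman goes to the far shore with Jules.
6. Ferryman goes back to the near shore alone.
7. Ferryman goes to the far shore with Gus.
8. Ferryman goes back to the near shore alone.
9. Ferryman goes to the far shore with Faye.
10. Ferryman goes back to the near shore alone.
11. Ferryman goes to the far shore with Sol.
12. Ferryman goes back to the near shore alone.
13. Ferryman goes to the far shore with Bram.

Yes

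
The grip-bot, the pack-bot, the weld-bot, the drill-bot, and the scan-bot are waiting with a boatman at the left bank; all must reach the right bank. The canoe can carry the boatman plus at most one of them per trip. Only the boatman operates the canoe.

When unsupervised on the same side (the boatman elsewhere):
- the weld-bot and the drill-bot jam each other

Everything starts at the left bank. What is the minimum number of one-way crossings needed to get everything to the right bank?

9

Counting alone: the boatman can take at most 1 across per trip to the right bank, so moving all 5 needs at least 5 loaded trips out, with a return between consecutive ones — at least 9 crossings.
The plan below uses exactly 9 crossings, so it is optimal:
1. Boatman goes to the right bank with the weld-bot.  [the left bank: the drill-bot, the grip-bot, the pack-bot, the scan-bot | the right bank: the weld-bot]
2. Boatman goes back to the left bank alone.  [the left bank: the drill-bot, the grip-bot, the pack-bot, the scan-bot | the right bank: the weld-bot]
3. Boatman goes to the right bank with the grip-bot.  [the left bank: the drill-bot, the pack-bot, the scan-bot | the right bank: the grip-bot, the weld-bot]
4. Boatman goes back to the left bank alone.  [the left bank: the drill-bot, the pack-bot, the scan-bot | the right bank: the grip-bot, the weld-bot]
5. Boatman goes to the right bank with the pack-bot.  [the left bank: the drill-bot, the scan-bot | the right bank: the grip-bot, the pack-bot, the weld-bot]
6. Boatman goes back to the left bank alone.  [the left bank: the drill-bot, the scan-bot | the right bank: the grip-bot, the pack-bot, the weld-bot]
7. Boatman goes to the right bank with the scan-bot.  [the left bank: the drill-bot | the right bank: the grip-bot, the pack-bot, the scan-bot, the weld-bot]
8. Boatman goes back to the left bank alone.  [the left bank: the drill-bot | the right bank: the grip-bot, the pack-bot, the scan-bot, the weld-bot]
9. Boatman goes to the right bank with the drill-bot.  [the left bank: — | the right bank: the drill-bot, the grip-bot, the pack-bot, the scan-bot, the weld-bot]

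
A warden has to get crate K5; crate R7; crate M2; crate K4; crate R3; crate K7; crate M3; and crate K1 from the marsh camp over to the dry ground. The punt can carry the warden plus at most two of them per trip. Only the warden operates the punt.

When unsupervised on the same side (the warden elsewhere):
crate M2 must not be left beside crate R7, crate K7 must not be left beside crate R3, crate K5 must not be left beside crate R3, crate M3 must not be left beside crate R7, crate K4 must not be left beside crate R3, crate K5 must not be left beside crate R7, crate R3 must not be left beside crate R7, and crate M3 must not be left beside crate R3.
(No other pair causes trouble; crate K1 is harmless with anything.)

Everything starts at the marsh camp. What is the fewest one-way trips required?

13

Counting alone: the warden can take at most 2 across per trip to the dry ground, so moving all 8 needs at least 4 loaded trips out, with a return between consecutive ones — at least 7 crossings.
The safety rule pushes this higher. Following every safe sequence of crossings, the most of the 8 that can be at the dry ground as the punt arrives there on crossings 7, 9, 11 is 5, 6, 7 respectively — never all 8.
So no plan with fewer than 13 crossings exists, and this one achieves 13:
1. Warden goes to the dry ground with crate R3 and crate R7.
2. Warden goes back to the marsh camp with crate R7.
3. Warden goes to the dry ground with crate M2 and crate R7.
4. Warden goes back to the marsh camp with crate R7.
5. Warden goes to the dry ground with crate K5 and crate M3.
6. Warden goes back to the marsh camp with crate R3.
7. Warden goes to the dry ground with crate K4 and crate R3.
8. Warden goes back to the marsh camp with crate R3.
9. Warden goes to the dry ground with crate K7 and crate R7.
10. Warden goes back to the marsh camp with crate R7.
11. Warden goes to the dry ground with crate K1 and crate R7.
12. Warden goes back to the marsh camp with crate R7.
13. Warden goes to the dry ground with crate R3 and crate R7.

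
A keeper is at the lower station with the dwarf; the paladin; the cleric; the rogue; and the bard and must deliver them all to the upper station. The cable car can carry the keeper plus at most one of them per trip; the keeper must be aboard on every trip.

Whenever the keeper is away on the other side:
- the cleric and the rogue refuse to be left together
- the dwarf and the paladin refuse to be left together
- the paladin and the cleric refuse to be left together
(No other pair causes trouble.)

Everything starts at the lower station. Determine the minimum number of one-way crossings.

impossible

Whatever the first load, the items left behind include a forbidden pair without the keeper. No opening move is safe, so no plan exists.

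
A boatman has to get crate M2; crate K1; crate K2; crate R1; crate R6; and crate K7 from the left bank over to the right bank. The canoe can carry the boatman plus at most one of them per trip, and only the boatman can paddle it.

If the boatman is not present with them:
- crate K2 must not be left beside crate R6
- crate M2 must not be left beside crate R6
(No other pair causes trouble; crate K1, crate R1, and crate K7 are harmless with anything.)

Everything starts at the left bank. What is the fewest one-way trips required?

13

Counting alone: the boatman can take at most 1 across per trip to the right bank, so moving all 6 needs at least 6 loaded trips out, with a return between consecutive ones — at least 11 crossings.
The safety rule pushes this higher. Following every safe sequence of crossings, the most of the 6 that can be at the right bank as the canoe arrives there on crossing 11 is 5 — never all 6.
So no plan with fewer than 13 crossings exists, and this one achieves 13:
1. Boatman goes to the right bank with crate R6.
2. Boatman goes back to the left bank alone.
3. Boatman goes to the right bank with crate M2.
4. Boatman goes back to the left bank with crate R6.
5. Boatman goes to the right bank with crate K2.
6. Boatman goes back to the left bank alone.
7. Boatman goes to the right bank with crate K1.
8. Boatman goes back to the left bank alone.
9. Boatman goes to the right bank with crate R1.
10. Boatman goes back to the left bank alone.
11. Boatman goes to the right bank with crate K7.
12. Boatman goes back to the left bank alone.
13. Boatman goes to the right bank with crate R6.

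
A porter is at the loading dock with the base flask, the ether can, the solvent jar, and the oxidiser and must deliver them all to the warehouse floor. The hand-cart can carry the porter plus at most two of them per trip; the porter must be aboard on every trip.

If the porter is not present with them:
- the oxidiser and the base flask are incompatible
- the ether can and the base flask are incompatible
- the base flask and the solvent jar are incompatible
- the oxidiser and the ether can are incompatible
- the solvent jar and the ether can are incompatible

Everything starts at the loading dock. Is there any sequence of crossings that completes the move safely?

1. Porter goes to the warehouse floor with the base flask and the ether can.  [the loading dock: the oxidiser, the solvent jar | the warehouse floor: the base flask, the ether can]
2. Porter goes back to the loading dock with the base flask.  [the loading dock: the base flask, the oxidiser, the solvent jar | the warehouse floor: the ether can]
3. Porter goes to the warehouse floor with the oxidiser and the solvent jar.  [the loading dock: the base flask | the warehouse floor: the ether can, the oxidiser, the solvent jar]
4. Porter goes back to the loading dock with the ether can.  [the loading dock: the base flask, the ether can | the warehouse floor: the oxidiser, the solvent jar]
5. Porter goes to the warehouse floor with the base flask and the ether can.  [the loading dock: — | the warehouse floor: the base flask, the ether can, the oxidiser, the solvent jar]

Yes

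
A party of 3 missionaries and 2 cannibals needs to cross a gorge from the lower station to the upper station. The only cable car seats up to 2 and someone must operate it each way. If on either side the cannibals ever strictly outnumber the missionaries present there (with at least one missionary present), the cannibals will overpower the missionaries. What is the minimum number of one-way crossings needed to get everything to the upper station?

7

Counting alone: each trip to the upper station takes at most 2 across and each return brings at least 1 back, so after t trips out (and t−1 returns) at most 2t − (t−1) of the 5 are across; that first reaches 5 at t = 4, so at least 7 crossings are needed.
The plan below uses exactly 7 crossings, so it is optimal:
1. 2 cannibals → the upper station.  (the lower station: 3M 0C; the upper station: 0M 2C)
2. 1 cannibal ← the lower station.  (the lower station: 3M 1C; the upper station: 0M 1C)
3. 2 missionaries → the upper station.  (the lower station: 1M 1C; the upper station: 2M 1C)
4. 1 missionary ← the lower station.  (the lower station: 2M 1C; the upper station: 1M 1C)
5. 1 missionary and 1 cannibal → the upper station.  (the lower station: 1M 0C; the upper station: 2M 2C)
6. 1 cannibal ← the lower station.  (the lower station: 1M 1C; the upper station: 2M 1C)
7. 1 missionary and 1 cannibal → the upper station.  (the lower station: 0M 0C; the upper station: 3M 2C)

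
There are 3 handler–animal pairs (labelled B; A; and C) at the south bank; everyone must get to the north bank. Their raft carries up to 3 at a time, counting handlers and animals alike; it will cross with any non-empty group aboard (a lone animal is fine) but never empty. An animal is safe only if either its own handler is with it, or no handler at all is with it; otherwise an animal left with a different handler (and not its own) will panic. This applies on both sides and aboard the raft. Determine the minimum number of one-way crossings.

Counting alone: each trip to the north bank takes at most 3 across and each return brings at least 1 back, so after t trips out (and t−1 returns) at most 3t − (t−1) of the 6 are across; that first reaches 6 at t = 3, so at least 5 crossings are needed.
The plan below uses exactly 5 crossings, so it is optimal:
1. animal B and handler B cross → the north bank.
2. handler B crosses ← the south bank.
3. handler A, handler B, and handler C cross → the north bank.
4. animal B crosses ← the south bank.
5. animal A, animal B, and animal C cross → the north bank.

5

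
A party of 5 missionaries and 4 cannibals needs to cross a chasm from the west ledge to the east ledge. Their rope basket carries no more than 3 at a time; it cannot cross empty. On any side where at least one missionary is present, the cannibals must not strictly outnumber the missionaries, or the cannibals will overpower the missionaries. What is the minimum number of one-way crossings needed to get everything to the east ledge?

Counting alone: each trip to the east ledge takes at most 3 across and each return brings at least 1 back, so after t trips out (and t−1 returns) at most 3t − (t−1) of the 9 are across; that first reaches 9 at t = 4, so at least 7 crossings are needed.
The plan below uses exactly 7 crossings, so it is optimal:
1. 3 cannibals → the east ledge.  (the west ledge: 5M 1C; the east ledge: 0M 3C)
2. 1 cannibal ← the west ledge.  (the west ledge: 5M 2C; the east ledge: 0M 2C)
3. 3 missionaries → the east ledge.  (the west ledge: 2M 2C; the east ledge: 3M 2C)
4. 1 missionary ← the west ledge.  (the west ledge: 3M 2C; the east ledge: 2M 2C)
5. 2 missionaries and 1 cannibal → the east ledge.  (the west ledge: 1M 1C; the east ledge: 4M 3C)
6. 1 missionary ← the west ledge.  (the west ledge: 2M 1C; the east ledge: 3M 3C)
7. 2 missionaries and 1 cannibal → the east ledge.  (the west ledge: 0M 0C; the east ledge: 5M 4C)

7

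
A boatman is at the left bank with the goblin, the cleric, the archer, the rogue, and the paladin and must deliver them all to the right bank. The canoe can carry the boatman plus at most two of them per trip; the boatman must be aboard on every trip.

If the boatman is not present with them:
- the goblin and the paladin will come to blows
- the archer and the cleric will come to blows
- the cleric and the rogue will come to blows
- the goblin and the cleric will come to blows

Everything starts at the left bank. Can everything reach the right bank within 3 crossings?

Counting alone: the boatman can take at most 2 across per trip to the right bank, so moving all 5 needs at least 3 loaded trips out, with a return between consecutive ones — at least 5 crossings.
Since 3 < 5, 3 crossings cannot be enough. (The shortest complete plan in fact takes 5:)
1. Boatman goes to the right bank with the cleric and the goblin.
2. Boatman goes back to the left bank with the cleric.
3. Boatman goes to the right bank with the archer and the rogue.
4. Boatman goes back to the left bank alone.
5. Boatman goes to the right bank with the cleric and the paladin.

No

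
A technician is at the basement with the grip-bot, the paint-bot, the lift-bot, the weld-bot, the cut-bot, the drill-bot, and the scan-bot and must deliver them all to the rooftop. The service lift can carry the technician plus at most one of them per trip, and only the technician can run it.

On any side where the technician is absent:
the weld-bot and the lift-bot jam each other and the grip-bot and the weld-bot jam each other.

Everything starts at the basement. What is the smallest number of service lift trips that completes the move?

Counting alone: the technician can take at most 1 across per trip to the rooftop, so moving all 7 needs at least 7 loaded trips out, with a return between consecutive ones — at least 13 crossings.
The safety rule pushes this higher. Following every safe sequence of crossings, the most of the 7 that can be at the rooftop as the service lift arrives there on crossing 13 is 6 — never all 7.
So no plan with fewer than 15 crossings exists, and this one achieves 15:
1. Technician goes to the rooftop with the weld-bot.  [the basement: the cut-bot, the drill-bot, the grip-bot, the lift-bot, the paint-bot, the scan-bot | the rooftop: the weld-bot]
2. Technician goes back to the basement alone.  [the basement: the cut-bot, the drill-bot, the grip-bot, the lift-bot, the paint-bot, the scan-bot | the rooftop: the weld-bot]
3. Technician goes to the rooftop with the grip-bot.  [the basement: the cut-bot, the drill-bot, the lift-bot, the paint-bot, the scan-bot | the rooftop: the grip-bot, the weld-bot]
4. Technician goes back to the basement with the weld-bot.  [the basement: the cut-bot, the drill-bot, the lift-bot, the paint-bot, the scan-bot, the weld-bot | the rooftop: the grip-bot]
5. Technician goes to the rooftop with the lift-bot.  [the basement: the cut-bot, the drill-bot, the paint-bot, the scan-bot, the weld-bot | the rooftop: the grip-bot, the lift-bot]
6. Technician goes back to the basement alone.  [the basement: the cut-bot, the drill-bot, the paint-bot, the scan-bot, the weld-bot | the rooftop: the grip-bot, the lift-bot]
7. Technician goes to the rooftop with the paint-bot.  [the basement: the cut-bot, the drill-bot, the scan-bot, the weld-bot | the rooftop: the grip-bot, the lift-bot, the paint-bot]
8. Technician goes back to the basement alone.  [the basement: the cut-bot, the drill-bot, the scan-bot, the weld-bot | the rooftop: the grip-bot, the lift-bot, the paint-bot]
9. Technician goes to the rooftop with the cut-bot.  [the basement: the drill-bot, the scan-bot, the weld-bot | the rooftop: the cut-bot, the grip-bot, the lift-bot, the paint-bot]
10. Technician goes back to the basement alone.  [the basement: the drill-bot, the scan-bot, the weld-bot | the rooftop: the cut-bot, the grip-bot, the lift-bot, the paint-bot]
11. Technician goes to the rooftop with the drill-bot.  [the basement: the scan-bot, the weld-bot | the rooftop: the cut-bot, the drill-bot, the grip-bot, the lift-bot, the paint-bot]
12. Technician goes back to the basement alone.  [the basement: the scan-bot, the weld-bot | the rooftop: the cut-bot, the drill-bot, the grip-bot, the lift-bot, the paint-bot]
13. Technician goes to the rooftop with the scan-bot.  [the basement: the weld-bot | the rooftop: the cut-bot, the drill-bot, the grip-bot, the lift-bot, the paint-bot, the scan-bot]
14. Technician goes back to the basement alone.  [the basement: the weld-bot | the rooftop: the cut-bot, the drill-bot, the grip-bot, the lift-bot, the paint-bot, the scan-bot]
15. Technician goes to the rooftop with the weld-bot.  [the basement: — | the rooftop: the cut-bot, the drill-bot, the grip-bot, the lift-bot, the paint-bot, the scan-bot, the weld-bot]

15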